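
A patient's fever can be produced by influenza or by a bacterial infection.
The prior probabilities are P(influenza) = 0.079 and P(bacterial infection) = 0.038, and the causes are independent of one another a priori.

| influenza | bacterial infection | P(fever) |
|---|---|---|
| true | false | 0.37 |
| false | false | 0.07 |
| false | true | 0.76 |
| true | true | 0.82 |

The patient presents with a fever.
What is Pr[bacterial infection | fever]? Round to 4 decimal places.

Pr[bacterial infection | fever] ≈ 0.2438

Sum P(fever|·) weighted by the priors over the 4 (influenza, bacterial infection) configurations:
  P(fever) = 0.07×0.921×0.962 + 0.76×0.921×0.038 + 0.37×0.079×0.962 + 0.82×0.079×0.038
        = 0.062020 + 0.026598 + 0.028119 + 0.002462 = 0.119199
Configurations with bacterial infection contribute 0.029060, so
  P(bacterial infection | fever) = 0.029060 / 0.119199 ≈ 0.2438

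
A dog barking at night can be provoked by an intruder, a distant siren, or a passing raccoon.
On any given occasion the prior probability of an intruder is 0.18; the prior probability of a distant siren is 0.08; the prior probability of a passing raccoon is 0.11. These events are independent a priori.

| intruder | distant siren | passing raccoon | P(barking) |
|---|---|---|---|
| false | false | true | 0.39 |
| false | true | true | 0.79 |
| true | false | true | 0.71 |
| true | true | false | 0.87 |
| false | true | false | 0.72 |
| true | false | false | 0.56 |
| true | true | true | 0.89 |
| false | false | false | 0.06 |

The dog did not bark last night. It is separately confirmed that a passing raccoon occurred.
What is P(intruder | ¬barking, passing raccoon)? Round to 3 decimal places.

P(intruder | ¬barking, passing raccoon) ≈ 0.095

Enumerate the 4 (intruder, distant siren) configurations and weight by the priors:
  P(¬barking | passing raccoon) = 0.61×0.82×0.92 + 0.21×0.82×0.08 + 0.29×0.18×0.92 + 0.11×0.18×0.08
        = 0.460184 + 0.013776 + 0.048024 + 0.001584 = 0.523568
Configurations with intruder contribute 0.049608, so
  P(intruder | ¬barking, passing raccoon) = 0.049608 / 0.523568 ≈ 0.095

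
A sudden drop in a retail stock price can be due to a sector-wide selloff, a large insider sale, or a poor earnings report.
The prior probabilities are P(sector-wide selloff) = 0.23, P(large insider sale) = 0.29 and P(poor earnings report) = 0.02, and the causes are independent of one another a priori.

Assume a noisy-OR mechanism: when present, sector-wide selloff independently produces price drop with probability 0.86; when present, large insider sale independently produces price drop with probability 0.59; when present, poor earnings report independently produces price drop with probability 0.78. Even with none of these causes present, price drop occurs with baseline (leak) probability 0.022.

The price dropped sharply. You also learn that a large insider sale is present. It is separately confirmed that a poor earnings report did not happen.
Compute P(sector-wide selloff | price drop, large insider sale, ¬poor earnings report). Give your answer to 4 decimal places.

P(sector-wide selloff | price drop, large insider sale, ¬poor earnings report) ≈ 0.3200

Under noisy-OR, P(price drop | causes) = 1 − (1−0.022)·∏(1−qᵢ) over the active causes.
By total probability over both values of sector-wide selloff:
  P(price drop | large insider sale, ¬poor earnings report) = 0.59902×0.77 + 0.943863×0.23
        = 0.461245 + 0.217088 = 0.678333
Configurations with sector-wide selloff contribute 0.217088, so
  P(sector-wide selloff | price drop, large insider sale, ¬poor earnings report) = 0.217088 / 0.678333 ≈ 0.3200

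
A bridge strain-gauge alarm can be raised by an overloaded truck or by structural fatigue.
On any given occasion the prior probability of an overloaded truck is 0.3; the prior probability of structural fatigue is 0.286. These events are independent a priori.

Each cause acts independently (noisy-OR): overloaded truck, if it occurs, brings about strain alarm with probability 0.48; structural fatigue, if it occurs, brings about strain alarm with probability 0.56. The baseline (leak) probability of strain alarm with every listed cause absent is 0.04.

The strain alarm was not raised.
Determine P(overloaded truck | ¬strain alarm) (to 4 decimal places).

P(overloaded truck | ¬strain alarm) ≈ 0.1822

Under noisy-OR, P(strain alarm | causes) = 1 − (1−0.04)·∏(1−qᵢ) over the active causes.
Enumerate the 4 (overloaded truck, structural fatigue) configurations and weight by the priors:
  P(¬strain alarm) = 0.96*0.7*0.714 + 0.4224*0.7*0.286 + 0.4992*0.3*0.714 + 0.219648*0.3*0.286
        = 0.479808 + 0.084564 + 0.106929 + 0.018846 = 0.690147
The terms with overloaded truck present sum to 0.125775, so
  P(overloaded truck | ¬strain alarm) = 0.125775 / 0.690147 ≈ 0.1822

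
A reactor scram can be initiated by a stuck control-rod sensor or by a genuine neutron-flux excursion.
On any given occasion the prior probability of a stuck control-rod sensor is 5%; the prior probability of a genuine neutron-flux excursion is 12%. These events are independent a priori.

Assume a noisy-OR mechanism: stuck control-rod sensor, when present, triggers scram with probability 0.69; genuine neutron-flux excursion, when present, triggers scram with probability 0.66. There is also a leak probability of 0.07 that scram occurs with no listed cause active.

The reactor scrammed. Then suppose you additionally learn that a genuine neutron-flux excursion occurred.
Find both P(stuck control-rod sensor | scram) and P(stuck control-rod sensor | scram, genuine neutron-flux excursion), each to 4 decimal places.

Under noisy-OR, P(scram | causes) = 1 − (1−0.07)·∏(1−qᵢ) over the active causes.
Enumerate the 4 (stuck control-rod sensor, genuine neutron-flux excursion) configurations and weight by the priors:
  P(scram) = 0.07*0.95*0.88 + 0.6838*0.95*0.12 + 0.7117*0.05*0.88 + 0.901978*0.05*0.12
        = 0.058520 + 0.077953 + 0.031315 + 0.005412 = 0.173200
Configurations with stuck control-rod sensor contribute 0.036727, so
  P(stuck control-rod sensor | scram) = 0.036727 / 0.173200 ≈ 0.2120

With the extra evidence:
For the numerator, keep only stuck control-rod sensor=true terms: 0.901978·0.05 = 0.045099
The normalizing constant is 0.6838·0.95 + 0.901978·0.05 = 0.694709
Posterior = 0.045099 / 0.694709 ≈ 0.0649

P(stuck control-rod sensor | scram) ≈ 0.2120; P(stuck control-rod sensor | scram, genuine neutron-flux excursion) ≈ 0.0649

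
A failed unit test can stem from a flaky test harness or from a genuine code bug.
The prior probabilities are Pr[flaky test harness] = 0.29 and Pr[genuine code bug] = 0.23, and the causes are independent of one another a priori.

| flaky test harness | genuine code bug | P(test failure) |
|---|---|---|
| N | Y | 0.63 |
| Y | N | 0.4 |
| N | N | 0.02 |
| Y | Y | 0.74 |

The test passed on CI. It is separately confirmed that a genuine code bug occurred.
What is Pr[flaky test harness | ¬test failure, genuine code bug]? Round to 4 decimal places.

Weight on flaky test harness=true, given the evidence: 0.26×0.29 = 0.075400
The normalizing constant is 0.37×0.71 + 0.26×0.29 = 0.338100
Posterior = 0.075400 / 0.338100 ≈ 0.2230

Pr[flaky test harness | ¬test failure, genuine code bug] ≈ 0.2230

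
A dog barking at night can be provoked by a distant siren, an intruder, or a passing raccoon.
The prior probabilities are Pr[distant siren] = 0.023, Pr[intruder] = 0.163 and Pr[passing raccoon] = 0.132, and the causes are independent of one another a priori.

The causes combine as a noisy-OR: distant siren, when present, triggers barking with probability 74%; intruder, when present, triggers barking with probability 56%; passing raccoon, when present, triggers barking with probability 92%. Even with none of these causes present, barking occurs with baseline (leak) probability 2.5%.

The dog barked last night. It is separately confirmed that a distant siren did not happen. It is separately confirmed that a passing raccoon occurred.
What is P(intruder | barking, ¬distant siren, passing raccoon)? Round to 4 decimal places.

P(intruder | barking, ¬distant siren, passing raccoon) ≈ 0.1694

Under noisy-OR, P(barking | causes) = 1 − (1−0.025)·∏(1−qᵢ) over the active causes.
By total probability over both values of intruder:
  P(barking | ¬distant siren, passing raccoon) = 0.922×0.837 + 0.96568×0.163
        = 0.771714 + 0.157406 = 0.929120
Configurations with intruder contribute 0.157406, so
  P(intruder | barking, ¬distant siren, passing raccoon) = 0.157406 / 0.929120 ≈ 0.1694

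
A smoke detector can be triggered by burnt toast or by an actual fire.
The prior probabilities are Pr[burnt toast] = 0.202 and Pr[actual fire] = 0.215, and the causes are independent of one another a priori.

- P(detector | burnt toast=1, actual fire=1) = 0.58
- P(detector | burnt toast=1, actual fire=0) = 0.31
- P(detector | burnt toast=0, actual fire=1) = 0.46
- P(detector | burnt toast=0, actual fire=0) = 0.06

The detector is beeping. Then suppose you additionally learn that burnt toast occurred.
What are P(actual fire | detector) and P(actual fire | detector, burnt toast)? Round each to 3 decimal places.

For the numerator, keep only actual fire=true terms: 0.078922 + 0.025189 = 0.104111
The normalizing constant is 0.06*0.798*0.785 + 0.46*0.798*0.215 + 0.31*0.202*0.785 + 0.58*0.202*0.215 = 0.190854
P(actual fire | detector) = 0.104111/0.190854 ≈ 0.546

With the extra evidence:
P(detector | burnt toast) = 0.31×0.785 + 0.58×0.215 = 0.243350 + 0.124700 = 0.368050
Of this, 0.124700 comes from 0.58×0.215 (the actual fire=true cases).
P(actual fire | detector, burnt toast) = 0.124700 / 0.368050 ≈ 0.339
The drop from 0.546 to 0.339 is the explaining-away (discounting) effect.

P(actual fire | detector) ≈ 0.546; P(actual fire | detector, burnt toast) ≈ 0.339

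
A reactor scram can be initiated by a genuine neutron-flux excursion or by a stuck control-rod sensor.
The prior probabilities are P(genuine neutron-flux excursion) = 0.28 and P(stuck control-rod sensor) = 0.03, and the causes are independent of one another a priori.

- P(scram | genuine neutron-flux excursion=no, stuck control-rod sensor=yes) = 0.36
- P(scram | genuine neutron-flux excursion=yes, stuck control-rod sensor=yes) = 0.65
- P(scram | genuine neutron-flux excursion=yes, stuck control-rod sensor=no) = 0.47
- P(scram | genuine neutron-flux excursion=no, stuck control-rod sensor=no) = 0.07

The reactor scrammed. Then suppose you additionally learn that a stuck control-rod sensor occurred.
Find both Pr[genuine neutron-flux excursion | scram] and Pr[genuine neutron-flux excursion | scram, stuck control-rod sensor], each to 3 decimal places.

By total probability over the 4 (genuine neutron-flux excursion, stuck control-rod sensor) configurations:
  P(scram) = 0.07·0.72·0.97 + 0.36·0.72·0.03 + 0.47·0.28·0.97 + 0.65·0.28·0.03
        = 0.048888 + 0.007776 + 0.127652 + 0.005460 = 0.189776
The terms with genuine neutron-flux excursion present sum to 0.133112, so
  P(genuine neutron-flux excursion | scram) = 0.133112 / 0.189776 ≈ 0.701

Now condition on the additional information:
P(scram | stuck control-rod sensor) = 0.36×0.72 + 0.65×0.28 = 0.259200 + 0.182000 = 0.441200
Restricting to configurations with genuine neutron-flux excursion present: 0.65×0.28 = 0.182000.
So P(genuine neutron-flux excursion | scram, stuck control-rod sensor) = 0.182000/0.441200 ≈ 0.413.
— stuck control-rod sensor explains away the evidence for genuine neutron-flux excursion.

Pr[genuine neutron-flux excursion | scram] ≈ 0.701; Pr[genuine neutron-flux excursion | scram, stuck control-rod sensor] ≈ 0.413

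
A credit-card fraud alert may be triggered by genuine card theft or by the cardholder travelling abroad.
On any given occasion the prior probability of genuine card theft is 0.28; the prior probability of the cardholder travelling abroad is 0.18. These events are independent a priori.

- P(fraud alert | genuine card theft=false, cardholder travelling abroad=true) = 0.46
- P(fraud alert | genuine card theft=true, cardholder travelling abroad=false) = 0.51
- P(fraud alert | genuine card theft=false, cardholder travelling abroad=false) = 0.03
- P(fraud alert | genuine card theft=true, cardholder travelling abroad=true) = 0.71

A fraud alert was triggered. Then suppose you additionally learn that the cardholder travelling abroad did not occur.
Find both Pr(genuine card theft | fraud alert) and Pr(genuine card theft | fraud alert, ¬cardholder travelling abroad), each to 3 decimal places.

Pr(genuine card theft | fraud alert) ≈ 0.664; Pr(genuine card theft | fraud alert, ¬cardholder travelling abroad) ≈ 0.869

Numerator (weight on configurations with genuine card theft): 0.117096 + 0.035784 = 0.152880
Denominator P(fraud alert): 0.03*0.72*0.82 + 0.46*0.72*0.18 + 0.51*0.28*0.82 + 0.71*0.28*0.18 = 0.230208
Posterior = 0.152880 / 0.230208 ≈ 0.664

With the extra evidence:
By total probability over both values of genuine card theft:
  P(fraud alert | ¬cardholder travelling abroad) = 0.03×0.72 + 0.51×0.28
        = 0.021600 + 0.142800 = 0.164400
The terms with genuine card theft present sum to 0.142800, so
  P(genuine card theft | fraud alert, ¬cardholder travelling abroad) = 0.142800 / 0.164400 ≈ 0.869
Ruling out cardholder travelling abroad raises the posterior on genuine card theft — the flip side of explaining away.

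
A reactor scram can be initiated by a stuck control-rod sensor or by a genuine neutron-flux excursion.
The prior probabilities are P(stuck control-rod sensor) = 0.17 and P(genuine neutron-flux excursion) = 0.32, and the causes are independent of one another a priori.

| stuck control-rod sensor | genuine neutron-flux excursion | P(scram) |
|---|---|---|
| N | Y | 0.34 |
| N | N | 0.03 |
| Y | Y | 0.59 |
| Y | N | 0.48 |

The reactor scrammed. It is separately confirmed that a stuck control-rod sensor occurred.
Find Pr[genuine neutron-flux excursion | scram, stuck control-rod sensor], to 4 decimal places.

Pr[genuine neutron-flux excursion | scram, stuck control-rod sensor] ≈ 0.3665

By total probability over both values of genuine neutron-flux excursion:
  P(scram | stuck control-rod sensor) = 0.48×0.68 + 0.59×0.32
        = 0.326400 + 0.188800 = 0.515200
Keeping only the genuine neutron-flux excursion-present terms gives 0.188800, so
  P(genuine neutron-flux excursion | scram, stuck control-rod sensor) = 0.188800 / 0.515200 ≈ 0.3665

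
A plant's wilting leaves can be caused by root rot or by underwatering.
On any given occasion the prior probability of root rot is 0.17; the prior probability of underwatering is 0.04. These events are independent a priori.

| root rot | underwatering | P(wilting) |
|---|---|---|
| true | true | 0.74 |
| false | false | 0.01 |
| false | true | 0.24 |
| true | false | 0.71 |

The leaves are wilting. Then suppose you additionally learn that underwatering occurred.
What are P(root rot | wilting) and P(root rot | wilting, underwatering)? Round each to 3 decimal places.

P(wilting) = 0.01×0.83×0.96 + 0.24×0.83×0.04 + 0.71×0.17×0.96 + 0.74×0.17×0.04 = 0.007968 + 0.007968 + 0.115872 + 0.005032 = 0.136840
The root rot-present share is 0.115872 + 0.005032 = 0.120904.
Hence the posterior is 0.120904/0.136840 ≈ 0.884.

Now also conditioning on underwatering=true:
P(wilting | underwatering) = 0.24·0.83 + 0.74·0.17 = 0.199200 + 0.125800 = 0.325000
The root rot-present share is 0.74·0.17 = 0.125800.
Hence the posterior is 0.125800/0.325000 ≈ 0.387.

P(root rot | wilting) ≈ 0.884; P(root rot | wilting, underwatering) ≈ 0.387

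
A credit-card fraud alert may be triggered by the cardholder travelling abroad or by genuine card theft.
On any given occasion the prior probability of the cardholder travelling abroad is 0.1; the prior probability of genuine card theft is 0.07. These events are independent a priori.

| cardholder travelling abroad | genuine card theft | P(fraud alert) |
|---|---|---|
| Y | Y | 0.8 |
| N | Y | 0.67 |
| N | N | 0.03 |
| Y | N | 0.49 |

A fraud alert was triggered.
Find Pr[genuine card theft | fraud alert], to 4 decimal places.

Pr[genuine card theft | fraud alert] ≈ 0.4035

By total probability over the 4 (cardholder travelling abroad, genuine card theft) configurations:
  P(fraud alert) = 0.03·0.9·0.93 + 0.67·0.9·0.07 + 0.49·0.1·0.93 + 0.8·0.1·0.07
        = 0.025110 + 0.042210 + 0.045570 + 0.005600 = 0.118490
The terms with genuine card theft present sum to 0.047810, so
  P(genuine card theft | fraud alert) = 0.047810 / 0.118490 ≈ 0.4035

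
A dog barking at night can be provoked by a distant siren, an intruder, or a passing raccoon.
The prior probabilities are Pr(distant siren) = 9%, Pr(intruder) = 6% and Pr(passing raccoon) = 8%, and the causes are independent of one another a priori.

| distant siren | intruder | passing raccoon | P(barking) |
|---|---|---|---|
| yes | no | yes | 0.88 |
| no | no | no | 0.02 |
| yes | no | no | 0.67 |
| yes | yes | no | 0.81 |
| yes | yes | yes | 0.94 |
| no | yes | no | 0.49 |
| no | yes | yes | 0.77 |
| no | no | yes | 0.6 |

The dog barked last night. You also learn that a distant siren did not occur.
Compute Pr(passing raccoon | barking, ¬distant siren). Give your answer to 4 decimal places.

Pr(passing raccoon | barking, ¬distant siren) ≈ 0.5240

P(barking | ¬distant siren) = 0.02*0.94*0.92 + 0.6*0.94*0.08 + 0.49*0.06*0.92 + 0.77*0.06*0.08 = 0.017296 + 0.045120 + 0.027048 + 0.003696 = 0.093160
Restricting to configurations with passing raccoon present: 0.045120 + 0.003696 = 0.048816.
P(passing raccoon | barking, ¬distant siren) = 0.048816 / 0.093160 ≈ 0.5240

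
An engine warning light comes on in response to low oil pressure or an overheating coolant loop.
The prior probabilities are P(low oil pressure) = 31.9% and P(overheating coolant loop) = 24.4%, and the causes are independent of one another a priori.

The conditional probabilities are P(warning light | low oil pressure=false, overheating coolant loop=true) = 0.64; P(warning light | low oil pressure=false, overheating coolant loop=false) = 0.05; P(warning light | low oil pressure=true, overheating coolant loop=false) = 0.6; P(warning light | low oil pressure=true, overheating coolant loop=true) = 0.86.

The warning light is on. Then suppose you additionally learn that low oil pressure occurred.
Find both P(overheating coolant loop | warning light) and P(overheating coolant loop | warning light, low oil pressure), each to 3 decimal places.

P(warning light) = 0.05×0.681×0.756 + 0.64×0.681×0.244 + 0.6×0.319×0.756 + 0.86×0.319×0.244 = 0.025742 + 0.106345 + 0.144698 + 0.066939 = 0.343724
The overheating coolant loop-present share is 0.106345 + 0.066939 = 0.173284.
So P(overheating coolant loop | warning light) = 0.173284/0.343724 ≈ 0.504.

Now also conditioning on low oil pressure=true:
Enumerate both values of overheating coolant loop and weight by the priors:
  P(warning light | low oil pressure) = 0.6*0.756 + 0.86*0.244
        = 0.453600 + 0.209840 = 0.663440
Keeping only the overheating coolant loop-present terms gives 0.209840, so
  P(overheating coolant loop | warning light, low oil pressure) = 0.209840 / 0.663440 ≈ 0.316

P(overheating coolant loop | warning light) ≈ 0.504; P(overheating coolant loop | warning light, low oil pressure) ≈ 0.316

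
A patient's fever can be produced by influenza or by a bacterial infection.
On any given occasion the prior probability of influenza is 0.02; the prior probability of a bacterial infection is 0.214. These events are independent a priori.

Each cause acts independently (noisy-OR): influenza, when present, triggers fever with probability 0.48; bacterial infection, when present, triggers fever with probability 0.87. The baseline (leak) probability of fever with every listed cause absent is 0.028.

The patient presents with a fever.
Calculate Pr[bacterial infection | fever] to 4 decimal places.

Pr[bacterial infection | fever] ≈ 0.8645

Under noisy-OR, P(fever | causes) = 1 − (1−0.028)·∏(1−qᵢ) over the active causes.
P(fever) = 0.028·0.98·0.786 + 0.87364·0.98·0.214 + 0.49456·0.02·0.786 + 0.934293·0.02·0.214 = 0.021568 + 0.183220 + 0.007774 + 0.003999 = 0.216561
Restricting to configurations with bacterial infection present: 0.183220 + 0.003999 = 0.187219.
Hence the posterior is 0.187219/0.216561 ≈ 0.8645.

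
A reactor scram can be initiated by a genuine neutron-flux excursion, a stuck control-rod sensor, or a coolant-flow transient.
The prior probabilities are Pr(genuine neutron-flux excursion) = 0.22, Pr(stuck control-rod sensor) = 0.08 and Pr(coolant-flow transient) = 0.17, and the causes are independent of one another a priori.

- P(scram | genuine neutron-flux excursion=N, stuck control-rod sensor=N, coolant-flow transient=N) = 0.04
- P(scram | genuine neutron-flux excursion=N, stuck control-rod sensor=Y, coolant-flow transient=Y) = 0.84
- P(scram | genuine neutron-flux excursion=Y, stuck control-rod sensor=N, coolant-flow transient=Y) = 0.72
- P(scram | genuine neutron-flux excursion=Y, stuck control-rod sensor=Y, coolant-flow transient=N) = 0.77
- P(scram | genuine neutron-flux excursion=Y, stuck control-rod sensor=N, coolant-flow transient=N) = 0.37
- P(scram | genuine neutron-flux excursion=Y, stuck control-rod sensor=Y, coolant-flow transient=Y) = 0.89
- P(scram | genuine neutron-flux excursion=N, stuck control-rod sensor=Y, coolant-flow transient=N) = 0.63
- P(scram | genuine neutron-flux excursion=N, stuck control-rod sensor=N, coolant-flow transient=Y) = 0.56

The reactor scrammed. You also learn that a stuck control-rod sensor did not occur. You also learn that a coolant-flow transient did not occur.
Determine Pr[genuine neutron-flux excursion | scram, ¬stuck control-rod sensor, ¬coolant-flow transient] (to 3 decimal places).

By total probability over both values of genuine neutron-flux excursion:
  P(scram | ¬stuck control-rod sensor, ¬coolant-flow transient) = 0.04*0.78 + 0.37*0.22
        = 0.031200 + 0.081400 = 0.112600
Keeping only the genuine neutron-flux excursion-present terms gives 0.081400, so
  P(genuine neutron-flux excursion | scram, ¬stuck control-rod sensor, ¬coolant-flow transient) = 0.081400 / 0.112600 ≈ 0.723

Pr[genuine neutron-flux excursion | scram, ¬stuck control-rod sensor, ¬coolant-flow transient] ≈ 0.723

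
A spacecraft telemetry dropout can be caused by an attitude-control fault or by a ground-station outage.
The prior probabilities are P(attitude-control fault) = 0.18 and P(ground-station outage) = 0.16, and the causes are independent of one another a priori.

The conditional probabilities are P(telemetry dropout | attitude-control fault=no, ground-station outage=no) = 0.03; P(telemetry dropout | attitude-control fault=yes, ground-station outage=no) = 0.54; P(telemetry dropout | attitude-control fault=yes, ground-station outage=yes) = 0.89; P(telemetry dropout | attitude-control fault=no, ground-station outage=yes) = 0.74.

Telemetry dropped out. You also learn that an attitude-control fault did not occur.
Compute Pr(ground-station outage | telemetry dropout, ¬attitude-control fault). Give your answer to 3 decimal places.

Weight on ground-station outage=true, given the evidence: 0.74*0.16 = 0.118400
The normalizing constant is 0.03*0.84 + 0.74*0.16 = 0.143600
Posterior = 0.118400 / 0.143600 ≈ 0.825

Pr(ground-station outage | telemetry dropout, ¬attitude-control fault) ≈ 0.825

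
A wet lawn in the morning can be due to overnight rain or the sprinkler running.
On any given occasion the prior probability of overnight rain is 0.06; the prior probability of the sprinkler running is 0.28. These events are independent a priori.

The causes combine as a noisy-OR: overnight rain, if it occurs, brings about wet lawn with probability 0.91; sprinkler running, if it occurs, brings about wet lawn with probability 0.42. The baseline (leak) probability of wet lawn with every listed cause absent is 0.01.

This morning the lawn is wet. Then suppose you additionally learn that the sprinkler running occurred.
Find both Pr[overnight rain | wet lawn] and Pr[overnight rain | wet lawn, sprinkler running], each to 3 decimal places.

Under noisy-OR, P(wet lawn | causes) = 1 − (1−0.01)·∏(1−qᵢ) over the active causes.
By total probability over the 4 (overnight rain, sprinkler running) configurations:
  P(wet lawn) = 0.01·0.94·0.72 + 0.4258·0.94·0.28 + 0.9109·0.06·0.72 + 0.948322·0.06·0.28
        = 0.006768 + 0.112071 + 0.039351 + 0.015932 = 0.174122
The terms with overnight rain present sum to 0.055283, so
  P(overnight rain | wet lawn) = 0.055283 / 0.174122 ≈ 0.317

Now also conditioning on sprinkler running=true:
For the numerator, keep only overnight rain=true terms: 0.948322×0.06 = 0.056899
Denominator P(wet lawn | sprinkler running): 0.4258×0.94 + 0.948322×0.06 = 0.457151
P(overnight rain | wet lawn, sprinkler running) = 0.056899/0.457151 ≈ 0.124
Conditioning on sprinkler running lowers the posterior on overnight rain: the classic explaining-away effect in a common-effect structure.

Pr[overnight rain | wet lawn] ≈ 0.317; Pr[overnight rain | wet lawn, sprinkler running] ≈ 0.124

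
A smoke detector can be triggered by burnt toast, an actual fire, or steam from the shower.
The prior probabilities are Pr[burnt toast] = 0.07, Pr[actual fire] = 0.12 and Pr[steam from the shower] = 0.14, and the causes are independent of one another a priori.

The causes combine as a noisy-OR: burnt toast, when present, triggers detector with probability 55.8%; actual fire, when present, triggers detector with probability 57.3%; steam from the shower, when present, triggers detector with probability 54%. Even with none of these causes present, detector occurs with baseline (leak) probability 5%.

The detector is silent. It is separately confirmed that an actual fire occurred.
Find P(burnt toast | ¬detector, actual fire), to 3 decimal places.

P(burnt toast | ¬detector, actual fire) ≈ 0.032

Under noisy-OR, P(detector | causes) = 1 − (1−0.05)·∏(1−qᵢ) over the active causes.
P(¬detector | actual fire) = 0.40565×0.93×0.86 + 0.186599×0.93×0.14 + 0.179297×0.07×0.86 + 0.082477×0.07×0.14 = 0.324439 + 0.024295 + 0.010794 + 0.000808 = 0.360336
The burnt toast-present share is 0.010794 + 0.000808 = 0.011602.
So P(burnt toast | ¬detector, actual fire) = 0.011602/0.360336 ≈ 0.032.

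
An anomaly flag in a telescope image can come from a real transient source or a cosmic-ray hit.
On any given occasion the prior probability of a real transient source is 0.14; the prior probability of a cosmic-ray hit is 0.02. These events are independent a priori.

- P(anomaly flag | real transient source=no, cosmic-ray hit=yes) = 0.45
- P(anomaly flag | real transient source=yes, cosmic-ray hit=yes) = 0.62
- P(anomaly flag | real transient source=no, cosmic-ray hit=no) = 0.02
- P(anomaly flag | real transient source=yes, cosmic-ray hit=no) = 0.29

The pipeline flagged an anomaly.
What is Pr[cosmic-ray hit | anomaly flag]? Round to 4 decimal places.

Sum P(anomaly flag|·) weighted by the priors over the 4 (real transient source, cosmic-ray hit) configurations:
  P(anomaly flag) = 0.02×0.86×0.98 + 0.45×0.86×0.02 + 0.29×0.14×0.98 + 0.62×0.14×0.02
        = 0.016856 + 0.007740 + 0.039788 + 0.001736 = 0.066120
Keeping only the cosmic-ray hit-present terms gives 0.009476, so
  P(cosmic-ray hit | anomaly flag) = 0.009476 / 0.066120 ≈ 0.1433

Pr[cosmic-ray hit | anomaly flag] ≈ 0.1433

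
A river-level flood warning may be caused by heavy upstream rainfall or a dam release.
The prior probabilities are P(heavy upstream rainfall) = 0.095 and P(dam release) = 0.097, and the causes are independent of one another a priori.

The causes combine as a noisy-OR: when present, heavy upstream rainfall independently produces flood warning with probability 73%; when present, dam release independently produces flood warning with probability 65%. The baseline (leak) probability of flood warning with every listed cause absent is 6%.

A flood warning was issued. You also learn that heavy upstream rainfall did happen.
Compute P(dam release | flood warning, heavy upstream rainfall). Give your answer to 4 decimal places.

P(dam release | flood warning, heavy upstream rainfall) ≈ 0.1160

Under noisy-OR, P(flood warning | causes) = 1 − (1−0.06)·∏(1−qᵢ) over the active causes.
By total probability over both values of dam release:
  P(flood warning | heavy upstream rainfall) = 0.7462×0.903 + 0.91117×0.097
        = 0.673819 + 0.088383 = 0.762202
The terms with dam release present sum to 0.088383, so
  P(dam release | flood warning, heavy upstream rainfall) = 0.088383 / 0.762202 ≈ 0.1160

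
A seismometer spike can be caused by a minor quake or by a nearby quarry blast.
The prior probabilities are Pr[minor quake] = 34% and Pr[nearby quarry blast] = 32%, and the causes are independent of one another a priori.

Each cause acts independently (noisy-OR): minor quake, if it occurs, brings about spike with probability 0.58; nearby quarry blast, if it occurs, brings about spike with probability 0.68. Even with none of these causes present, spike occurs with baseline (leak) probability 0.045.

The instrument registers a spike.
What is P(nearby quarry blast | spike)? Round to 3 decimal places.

P(nearby quarry blast | spike) ≈ 0.603

Under noisy-OR, P(spike | causes) = 1 − (1−0.045)·∏(1−qᵢ) over the active causes.
P(spike) = 0.045*0.66*0.68 + 0.6944*0.66*0.32 + 0.5989*0.34*0.68 + 0.871648*0.34*0.32 = 0.020196 + 0.146657 + 0.138466 + 0.094835 = 0.400154
Of this, 0.241492 comes from 0.146657 + 0.094835 (the nearby quarry blast=true cases).
So P(nearby quarry blast | spike) = 0.241492/0.400154 ≈ 0.603.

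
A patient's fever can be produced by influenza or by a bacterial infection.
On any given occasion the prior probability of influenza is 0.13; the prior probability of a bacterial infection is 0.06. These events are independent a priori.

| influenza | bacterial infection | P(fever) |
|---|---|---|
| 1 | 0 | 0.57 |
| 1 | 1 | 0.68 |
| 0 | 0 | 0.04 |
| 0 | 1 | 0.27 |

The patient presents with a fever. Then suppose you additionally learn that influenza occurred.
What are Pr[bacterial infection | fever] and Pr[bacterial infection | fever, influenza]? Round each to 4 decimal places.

Sum P(fever|·) weighted by the priors over the 4 (influenza, bacterial infection) configurations:
  P(fever) = 0.04×0.87×0.94 + 0.27×0.87×0.06 + 0.57×0.13×0.94 + 0.68×0.13×0.06
        = 0.032712 + 0.014094 + 0.069654 + 0.005304 = 0.121764
Keeping only the bacterial infection-present terms gives 0.019398, so
  P(bacterial infection | fever) = 0.019398 / 0.121764 ≈ 0.1593

Now also conditioning on influenza=true:
P(fever | influenza) = 0.57·0.94 + 0.68·0.06 = 0.535800 + 0.040800 = 0.576600
The bacterial infection-present share is 0.68·0.06 = 0.040800.
P(bacterial infection | fever, influenza) = 0.040800 / 0.576600 ≈ 0.0708

Pr[bacterial infection | fever] ≈ 0.1593; Pr[bacterial infection | fever, influenza] ≈ 0.0708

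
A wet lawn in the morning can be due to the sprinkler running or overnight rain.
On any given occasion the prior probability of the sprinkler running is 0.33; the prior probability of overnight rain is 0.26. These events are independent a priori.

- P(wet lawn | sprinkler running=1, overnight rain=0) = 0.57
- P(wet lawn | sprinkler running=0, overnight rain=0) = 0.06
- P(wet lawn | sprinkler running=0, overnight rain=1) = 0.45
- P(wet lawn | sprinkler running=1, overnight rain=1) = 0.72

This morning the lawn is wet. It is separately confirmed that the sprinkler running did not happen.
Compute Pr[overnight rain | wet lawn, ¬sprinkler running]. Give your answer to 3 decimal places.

Pr[overnight rain | wet lawn, ¬sprinkler running] ≈ 0.725

Sum P(wet lawn|·) weighted by the priors over both values of overnight rain:
  P(wet lawn | ¬sprinkler running) = 0.06×0.74 + 0.45×0.26
        = 0.044400 + 0.117000 = 0.161400
Configurations with overnight rain contribute 0.117000, so
  P(overnight rain | wet lawn, ¬sprinkler running) = 0.117000 / 0.161400 ≈ 0.725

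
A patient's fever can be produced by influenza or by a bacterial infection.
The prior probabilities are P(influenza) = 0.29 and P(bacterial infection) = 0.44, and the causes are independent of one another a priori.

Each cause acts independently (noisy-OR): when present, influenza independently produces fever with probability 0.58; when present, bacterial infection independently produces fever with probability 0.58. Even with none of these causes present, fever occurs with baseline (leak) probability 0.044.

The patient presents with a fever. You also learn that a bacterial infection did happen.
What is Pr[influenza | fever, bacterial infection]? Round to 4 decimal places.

Under noisy-OR, P(fever | causes) = 1 − (1−0.044)·∏(1−qᵢ) over the active causes.
Numerator (weight on configurations with influenza): 0.831362·0.29 = 0.241095
The normalizing constant is 0.59848·0.71 + 0.831362·0.29 = 0.666016
P(influenza | fever, bacterial infection) = 0.241095/0.666016 ≈ 0.3620

Pr[influenza | fever, bacterial infection] ≈ 0.3620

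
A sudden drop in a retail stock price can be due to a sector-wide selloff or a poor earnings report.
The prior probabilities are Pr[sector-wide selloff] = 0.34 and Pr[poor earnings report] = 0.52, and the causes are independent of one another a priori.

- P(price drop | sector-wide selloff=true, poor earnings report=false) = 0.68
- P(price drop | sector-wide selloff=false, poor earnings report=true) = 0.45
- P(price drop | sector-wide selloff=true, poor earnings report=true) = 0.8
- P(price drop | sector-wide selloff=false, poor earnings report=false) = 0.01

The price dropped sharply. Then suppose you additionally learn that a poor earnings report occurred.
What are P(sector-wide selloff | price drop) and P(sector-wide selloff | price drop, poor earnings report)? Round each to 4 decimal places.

Numerator (weight on configurations with sector-wide selloff): 0.110976 + 0.141440 = 0.252416
Normalizer over all consistent configurations: 0.01*0.66*0.48 + 0.45*0.66*0.52 + 0.68*0.34*0.48 + 0.8*0.34*0.52 = 0.410024
P(sector-wide selloff | price drop) = 0.252416/0.410024 ≈ 0.6156

Now condition on the additional information:
P(price drop | poor earnings report) = 0.45×0.66 + 0.8×0.34 = 0.297000 + 0.272000 = 0.569000
Restricting to configurations with sector-wide selloff present: 0.8×0.34 = 0.272000.
So P(sector-wide selloff | price drop, poor earnings report) = 0.272000/0.569000 ≈ 0.4780.

P(sector-wide selloff | price drop) ≈ 0.6156; P(sector-wide selloff | price drop, poor earnings report) ≈ 0.4780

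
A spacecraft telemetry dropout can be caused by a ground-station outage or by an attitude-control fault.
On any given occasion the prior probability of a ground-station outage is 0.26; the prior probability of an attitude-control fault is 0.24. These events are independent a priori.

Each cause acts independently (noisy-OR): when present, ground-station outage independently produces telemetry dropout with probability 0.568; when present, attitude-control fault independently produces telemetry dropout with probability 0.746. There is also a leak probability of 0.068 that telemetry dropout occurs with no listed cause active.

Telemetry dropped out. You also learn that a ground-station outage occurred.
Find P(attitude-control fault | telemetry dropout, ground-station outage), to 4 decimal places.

P(attitude-control fault | telemetry dropout, ground-station outage) ≈ 0.3218

Under noisy-OR, P(telemetry dropout | causes) = 1 − (1−0.068)·∏(1−qᵢ) over the active causes.
For the numerator, keep only attitude-control fault=true terms: 0.897734×0.24 = 0.215456
Denominator P(telemetry dropout | ground-station outage): 0.597376×0.76 + 0.897734×0.24 = 0.669462
P(attitude-control fault | telemetry dropout, ground-station outage) = 0.215456/0.669462 ≈ 0.3218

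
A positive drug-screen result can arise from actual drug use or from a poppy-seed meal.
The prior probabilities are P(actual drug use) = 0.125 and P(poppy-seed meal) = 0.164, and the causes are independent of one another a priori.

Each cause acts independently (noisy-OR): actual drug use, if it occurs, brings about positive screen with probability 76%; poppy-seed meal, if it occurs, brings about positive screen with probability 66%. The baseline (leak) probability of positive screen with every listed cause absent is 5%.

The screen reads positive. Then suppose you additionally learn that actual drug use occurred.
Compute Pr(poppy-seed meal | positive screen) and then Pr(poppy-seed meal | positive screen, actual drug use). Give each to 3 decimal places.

Pr(poppy-seed meal | positive screen) ≈ 0.497; Pr(poppy-seed meal | positive screen, actual drug use) ≈ 0.190

Under noisy-OR, P(positive screen | causes) = 1 − (1−0.05)·∏(1−qᵢ) over the active causes.
Sum P(positive screen|·) weighted by the priors over the 4 (actual drug use, poppy-seed meal) configurations:
  P(positive screen) = 0.05×0.875×0.836 + 0.677×0.875×0.164 + 0.772×0.125×0.836 + 0.92248×0.125×0.164
        = 0.036575 + 0.097150 + 0.080674 + 0.018911 = 0.233310
Configurations with poppy-seed meal contribute 0.116061, so
  P(poppy-seed meal | positive screen) = 0.116061 / 0.233310 ≈ 0.497

Now condition on the additional information:
Weight on poppy-seed meal=true, given the evidence: 0.92248·0.164 = 0.151287
Normalizer over all consistent configurations: 0.772·0.836 + 0.92248·0.164 = 0.796679
Posterior = 0.151287 / 0.796679 ≈ 0.190
Conditioning on actual drug use lowers the posterior on poppy-seed meal: the classic explaining-away effect in a common-effect structure.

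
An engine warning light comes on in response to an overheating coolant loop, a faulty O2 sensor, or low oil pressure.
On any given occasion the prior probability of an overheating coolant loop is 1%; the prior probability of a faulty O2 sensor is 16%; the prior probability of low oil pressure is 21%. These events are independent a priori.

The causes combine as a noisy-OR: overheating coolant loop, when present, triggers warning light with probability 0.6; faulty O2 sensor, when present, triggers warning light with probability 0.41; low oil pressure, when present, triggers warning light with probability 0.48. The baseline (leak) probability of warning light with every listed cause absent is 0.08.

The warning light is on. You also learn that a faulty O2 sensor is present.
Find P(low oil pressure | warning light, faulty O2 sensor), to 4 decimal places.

Under noisy-OR, P(warning light | causes) = 1 − (1−0.08)·∏(1−qᵢ) over the active causes.
P(warning light | faulty O2 sensor) = 0.4572×0.99×0.79 + 0.717744×0.99×0.21 + 0.78288×0.01×0.79 + 0.887098×0.01×0.21 = 0.357576 + 0.149219 + 0.006185 + 0.001863 = 0.514843
Restricting to configurations with low oil pressure present: 0.149219 + 0.001863 = 0.151082.
Hence the posterior is 0.151082/0.514843 ≈ 0.2935.

P(low oil pressure | warning light, faulty O2 sensor) ≈ 0.2935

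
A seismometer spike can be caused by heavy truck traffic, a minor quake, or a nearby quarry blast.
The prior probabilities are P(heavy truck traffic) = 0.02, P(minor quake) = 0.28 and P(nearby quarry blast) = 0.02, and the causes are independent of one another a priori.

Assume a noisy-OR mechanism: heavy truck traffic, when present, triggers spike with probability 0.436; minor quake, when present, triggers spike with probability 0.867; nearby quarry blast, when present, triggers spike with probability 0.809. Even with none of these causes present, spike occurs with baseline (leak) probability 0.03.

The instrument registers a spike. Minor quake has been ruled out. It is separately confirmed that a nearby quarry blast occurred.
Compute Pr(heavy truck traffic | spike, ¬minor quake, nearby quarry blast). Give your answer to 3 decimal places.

Under noisy-OR, P(spike | causes) = 1 − (1−0.03)·∏(1−qᵢ) over the active causes.
By total probability over both values of heavy truck traffic:
  P(spike | ¬minor quake, nearby quarry blast) = 0.81473×0.98 + 0.895508×0.02
        = 0.798435 + 0.017910 = 0.816345
Keeping only the heavy truck traffic-present terms gives 0.017910, so
  P(heavy truck traffic | spike, ¬minor quake, nearby quarry blast) = 0.017910 / 0.816345 ≈ 0.022

Pr(heavy truck traffic | spike, ¬minor quake, nearby quarry blast) ≈ 0.022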